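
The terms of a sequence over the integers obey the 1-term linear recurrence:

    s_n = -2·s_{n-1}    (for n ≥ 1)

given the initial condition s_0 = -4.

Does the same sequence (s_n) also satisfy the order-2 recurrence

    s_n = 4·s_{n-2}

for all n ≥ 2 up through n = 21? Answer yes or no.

yes

Terms s_0..s_21: -4, 8, -16, 32, -64, 128, -256, 512, -1024, 2048, -4096, 8192, -16384, 32768, -65536, 131072, -262144, 524288, -1048576, 2097152, -4194304, 8388608
n=2: candidate gives -16, actual s_2 = -16 ✓
n=3: candidate gives 32, actual s_3 = 32 ✓
n=4: candidate gives -64, actual s_4 = -64 ✓
n=5: candidate gives 128, actual s_5 = 128 ✓
n=6: candidate gives -256, actual s_6 = -256 ✓
n=7: candidate gives 512, actual s_7 = 512 ✓
n=8: candidate gives -1024, actual s_8 = -1024 ✓
n=9: candidate gives 2048, actual s_9 = 2048 ✓
n=10: candidate gives -4096, actual s_10 = -4096 ✓
n=11: candidate gives 8192, actual s_11 = 8192 ✓
n=12: candidate gives -16384, actual s_12 = -16384 ✓
n=13: candidate gives 32768, actual s_13 = 32768 ✓
n=14: candidate gives -65536, actual s_14 = -65536 ✓
n=15: candidate gives 131072, actual s_15 = 131072 ✓
n=16: candidate gives -262144, actual s_16 = -262144 ✓
n=17: candidate gives 524288, actual s_17 = 524288 ✓
n=18: candidate gives -1048576, actual s_18 = -1048576 ✓
n=19: candidate gives 2097152, actual s_19 = 2097152 ✓
n=20: candidate gives -4194304, actual s_20 = -4194304 ✓
n=21: candidate gives 8388608, actual s_21 = 8388608 ✓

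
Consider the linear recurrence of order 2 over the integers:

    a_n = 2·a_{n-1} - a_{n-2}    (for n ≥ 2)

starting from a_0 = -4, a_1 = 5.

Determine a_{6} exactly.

50

a_2 = 2·5 + -1·-4 = 14
a_3 = 2·14 + -1·5 = 23
a_4 = 2·23 + -1·14 = 32
a_5 = 2·32 + -1·23 = 41
a_6 = 2·41 + -1·32 = 50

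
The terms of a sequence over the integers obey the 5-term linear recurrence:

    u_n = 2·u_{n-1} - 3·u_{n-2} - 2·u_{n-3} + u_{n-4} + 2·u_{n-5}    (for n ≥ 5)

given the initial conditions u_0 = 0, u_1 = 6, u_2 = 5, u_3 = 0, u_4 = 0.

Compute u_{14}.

5805

u_5 = 2·0 + -3·0 + -2·5 + 1·6 + 2·0 = -4
u_6 = 2·-4 + -3·0 + -2·0 + 1·5 + 2·6 = 9
u_7 = 2·9 + -3·-4 + -2·0 + 1·0 + 2·5 = 40
u_8 = 2·40 + -3·9 + -2·-4 + 1·0 + 2·0 = 61
u_9 = 2·61 + -3·40 + -2·9 + 1·-4 + 2·0 = -20
u_10 = 2·-20 + -3·61 + -2·40 + 1·9 + 2·-4 = -302
u_11 = 2·-302 + -3·-20 + -2·61 + 1·40 + 2·9 = -608
u_12 = 2·-608 + -3·-302 + -2·-20 + 1·61 + 2·40 = -129
u_13 = 2·-129 + -3·-608 + -2·-302 + 1·-20 + 2·61 = 2272
u_14 = 2·2272 + -3·-129 + -2·-608 + 1·-302 + 2·-20 = 5805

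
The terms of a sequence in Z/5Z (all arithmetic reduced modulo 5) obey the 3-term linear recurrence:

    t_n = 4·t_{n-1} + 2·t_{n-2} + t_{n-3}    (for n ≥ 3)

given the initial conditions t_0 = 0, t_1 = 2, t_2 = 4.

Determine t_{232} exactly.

4

t_3 = 4·4 + 2·2 + 1·0 = 0
t_4 = 4·0 + 2·4 + 1·2 = 0
t_5 = 4·0 + 2·0 + 1·4 = 4
t_6 = 4·4 + 2·0 + 1·0 = 1
t_7 = 4·1 + 2·4 + 1·0 = 2
t_8 = 4·2 + 2·1 + 1·4 = 4
t_9 = 4·4 + 2·2 + 1·1 = 1
t_10 = 4·1 + 2·4 + 1·2 = 4
t_11 = 4·4 + 2·1 + 1·4 = 2
t_12 = 4·2 + 2·4 + 1·1 = 2
t_13 = 4·2 + 2·2 + 1·4 = 1
t_14 = 4·1 + 2·2 + 1·2 = 0
t_15 = 4·0 + 2·1 + 1·2 = 4
t_16 = 4·4 + 2·0 + 1·1 = 2
t_17 = 4·2 + 2·4 + 1·0 = 1
t_18 = 4·1 + 2·2 + 1·4 = 2
t_19 = 4·2 + 2·1 + 1·2 = 2
t_20 = 4·2 + 2·2 + 1·1 = 3
t_21 = 4·3 + 2·2 + 1·2 = 3
t_22 = 4·3 + 2·3 + 1·2 = 0
t_23 = 4·0 + 2·3 + 1·3 = 4
t_24 = 4·4 + 2·0 + 1·3 = 4
t_25 = 4·4 + 2·4 + 1·0 = 4
t_26 = 4·4 + 2·4 + 1·4 = 3
t_27 = 4·3 + 2·4 + 1·4 = 4
t_28 = 4·4 + 2·3 + 1·4 = 1
t_29 = 4·1 + 2·4 + 1·3 = 0
t_30 = 4·0 + 2·1 + 1·4 = 1
t_31 = 4·1 + 2·0 + 1·1 = 0
t_32 = 4·0 + 2·1 + 1·0 = 2
t_33 = 4·2 + 2·0 + 1·1 = 4
(t_31, t_32, t_33) = (0, 2, 4) = (t_0, t_1, t_2), so the sequence has period 31.
232 ≡ 15 (mod 31), hence t_232 = t_15 = 4.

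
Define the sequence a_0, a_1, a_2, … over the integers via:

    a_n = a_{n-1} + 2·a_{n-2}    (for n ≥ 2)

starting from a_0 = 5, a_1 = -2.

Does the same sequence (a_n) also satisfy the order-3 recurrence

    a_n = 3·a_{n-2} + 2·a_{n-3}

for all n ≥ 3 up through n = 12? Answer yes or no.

yes

Terms a_0..a_12: 5, -2, 8, 4, 20, 28, 68, 124, 260, 508, 1028, 2044, 4100
n=3: candidate gives 4, actual a_3 = 4 ✓
n=4: candidate gives 20, actual a_4 = 20 ✓
n=5: candidate gives 28, actual a_5 = 28 ✓
n=6: candidate gives 68, actual a_6 = 68 ✓
n=7: candidate gives 124, actual a_7 = 124 ✓
n=8: candidate gives 260, actual a_8 = 260 ✓
n=9: candidate gives 508, actual a_9 = 508 ✓
n=10: candidate gives 1028, actual a_10 = 1028 ✓
n=11: candidate gives 2044, actual a_11 = 2044 ✓
n=12: candidate gives 4100, actual a_12 = 4100 ✓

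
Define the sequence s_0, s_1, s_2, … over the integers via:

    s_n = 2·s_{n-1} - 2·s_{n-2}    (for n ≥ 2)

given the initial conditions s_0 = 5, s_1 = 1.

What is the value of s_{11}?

s_2 = 2·1 + -2·5 = -8
s_3 = 2·-8 + -2·1 = -18
s_4 = 2·-18 + -2·-8 = -20
s_5 = 2·-20 + -2·-18 = -4
s_6 = 2·-4 + -2·-20 = 32
s_7 = 2·32 + -2·-4 = 72
s_8 = 2·72 + -2·32 = 80
s_9 = 2·80 + -2·72 = 16
s_10 = 2·16 + -2·80 = -128
s_11 = 2·-128 + -2·16 = -288

-288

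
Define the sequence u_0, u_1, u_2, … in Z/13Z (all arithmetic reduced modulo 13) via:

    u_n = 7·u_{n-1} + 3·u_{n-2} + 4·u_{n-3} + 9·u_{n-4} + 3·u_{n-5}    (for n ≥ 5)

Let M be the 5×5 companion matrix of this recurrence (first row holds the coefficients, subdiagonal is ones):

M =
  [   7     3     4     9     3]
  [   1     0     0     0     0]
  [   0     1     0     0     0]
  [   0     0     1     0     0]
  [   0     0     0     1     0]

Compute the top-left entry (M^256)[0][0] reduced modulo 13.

(M^256)[0][0] is the top entry after applying M 256 times to the unit state (1, 0, 0, 0, 0). Equivalently it is h_{260} for the auxiliary sequence (h_n) obeying the same recurrence with h_4 = 1 and h_i = 0 for 0 ≤ i < 4:
h_5 = 7·1 + 3·0 + 4·0 + 9·0 + 3·0 = 7
h_6 = 7·7 + 3·1 + 4·0 + 9·0 + 3·0 = 0
h_7 = 7·0 + 3·7 + 4·1 + 9·0 + 3·0 = 12
h_8 = 7·12 + 3·0 + 4·7 + 9·1 + 3·0 = 4
h_9 = 7·4 + 3·12 + 4·0 + 9·7 + 3·1 = 0
h_10 = 7·0 + 3·4 + 4·12 + 9·0 + 3·7 = 3
Continuing the recurrence:
  h_11 = 2;  h_12 = 4;  h_13 = 6;  h_14 = 11;  h_15 = 8;  h_16 = 12
  h_17 = 10;  h_18 = 8;  h_19 = 5;  h_20 = 10;  h_21 = 9;  h_22 = 7
  h_23 = 3;  h_24 = 1;  h_25 = 12;  h_26 = 7;  h_27 = 7;  h_28 = 6
  h_29 = 7;  h_30 = 12;  h_31 = 5;  h_32 = 5;  h_33 = 10;  h_34 = 0
  h_35 = 1;  h_36 = 3;  h_37 = 12;  h_38 = 10;  h_39 = 10;  h_40 = 9
  h_41 = 3;  h_42 = 6;  h_43 = 12;  h_44 = 4;  h_45 = 12;  h_46 = 12
  h_47 = 2;  h_48 = 1;  h_49 = 12;  h_50 = 5;  h_51 = 12;  h_52 = 6
  h_53 = 1;  h_54 = 11;  h_55 = 6;  h_56 = 0;  h_57 = 11;  h_58 = 8
  h_59 = 7;  h_60 = 5;  h_61 = 5;  h_62 = 1;  h_63 = 12;  h_64 = 4
  h_65 = 11;  h_66 = 5;  h_67 = 0;  h_68 = 1;  h_69 = 8;  h_70 = 7
  h_71 = 1;  h_72 = 4;  h_73 = 4;  h_74 = 1;  h_75 = 0;  h_76 = 6
  h_77 = 3;  h_78 = 8;  h_79 = 1;  h_80 = 6;  h_81 = 5;  h_82 = 8
  h_83 = 11;  h_84 = 9;  h_85 = 9;  h_86 = 0;  h_87 = 4;  h_88 = 9
  h_89 = 1;  h_90 = 12;  h_91 = 3;  h_92 = 11;  h_93 = 1;  h_94 = 7
  h_95 = 3;  h_96 = 11;  h_97 = 0;  h_98 = 7;  h_99 = 11;  h_100 = 11
  h_101 = 2;  h_102 = 11;  h_103 = 0;  h_104 = 4;  h_105 = 6;  h_106 = 3
  h_107 = 10;  h_108 = 9;  h_109 = 2;  h_110 = 9;  h_111 = 9;  h_112 = 1
  h_113 = 11;  h_114 = 8;  h_115 = 6;  h_116 = 3;  h_117 = 4;  h_118 = 10
  h_119 = 3;  h_120 = 8;  h_121 = 7;  h_122 = 5;  h_123 = 2;  h_124 = 8
  h_125 = 0;  h_126 = 7;  h_127 = 10;  h_128 = 0;  h_129 = 4;  h_130 = 1
  h_131 = 0;  h_132 = 10;  h_133 = 6;  h_134 = 2;  h_135 = 10;  h_136 = 8
  h_137 = 9;  h_138 = 7;  h_139 = 9;  h_140 = 1;  h_141 = 11;  h_142 = 11
  h_143 = 8;  h_144 = 0;  h_145 = 1;  h_146 = 2;  h_147 = 5;  h_148 = 4
  h_149 = 8;  h_150 = 5;  h_151 = 9;  h_152 = 5;  h_153 = 10;  h_154 = 8
  h_155 = 7;  h_156 = 3;  h_157 = 10;  h_158 = 1;  h_159 = 6;  h_160 = 3
  h_161 = 12;  h_162 = 0;  h_163 = 1;  h_164 = 9;  h_165 = 1;  h_166 = 9
  h_167 = 7;  h_168 = 8;  h_169 = 6;  h_170 = 9;  h_171 = 8;  h_172 = 5
  h_173 = 4;  h_174 = 5;  h_175 = 10;  h_176 = 1;  h_177 = 4;  h_178 = 11
  h_179 = 3;  h_180 = 5;  h_181 = 10;  h_182 = 0;  h_183 = 6;  h_184 = 6
  h_185 = 9;  h_186 = 5;  h_187 = 10;  h_188 = 11;  h_189 = 5;  h_190 = 11
  h_191 = 7;  h_192 = 10;  h_193 = 5;  h_194 = 12;  h_195 = 1;  h_196 = 5
  h_197 = 5;  h_198 = 8;  h_199 = 6;  h_200 = 4;  h_201 = 8;  h_202 = 10
  h_203 = 6;  h_204 = 2;  h_205 = 0;  h_206 = 1;  h_207 = 8;  h_208 = 4
  h_209 = 10;  h_210 = 6;  h_211 = 7;  h_212 = 11;  h_213 = 3;  h_214 = 10
  h_215 = 9;  h_216 = 4;  h_217 = 12;  h_218 = 10;  h_219 = 12;  h_220 = 4
  h_221 = 3;  h_222 = 12;  h_223 = 0;  h_224 = 3;  h_225 = 4;  h_226 = 11
  h_227 = 7;  h_228 = 8;  h_229 = 10;  h_230 = 12;  h_231 = 8;  h_232 = 4
  h_233 = 6;  h_234 = 3;  h_235 = 7;  h_236 = 12;  h_237 = 1;  h_238 = 12
  h_239 = 12;  h_240 = 6;  h_241 = 2;  h_242 = 9;  h_243 = 3;  h_244 = 3
  h_245 = 11;  h_246 = 3;  h_247 = 3;  h_248 = 6;  h_249 = 2;  h_250 = 0
  h_251 = 1;  h_252 = 0;  h_253 = 0;  h_254 = 10;  h_255 = 1;  h_256 = 1
  h_257 = 11;  h_258 = 5
h_259 = 7·5 + 3·11 + 4·1 + 9·1 + 3·10 = 7
h_260 = 7·7 + 3·5 + 4·11 + 9·1 + 3·1 = 3

3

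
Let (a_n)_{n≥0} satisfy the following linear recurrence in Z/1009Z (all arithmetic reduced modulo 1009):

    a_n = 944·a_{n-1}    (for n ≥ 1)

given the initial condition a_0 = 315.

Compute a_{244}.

18

a_1 = 944·315 = 714
a_2 = 944·714 = 4
a_3 = 944·4 = 749
a_4 = 944·749 = 756
a_5 = 944·756 = 301
a_6 = 944·301 = 615
Continuing the recurrence:
  a_7 = 385;  a_8 = 200;  a_9 = 117;  a_10 = 467;  a_11 = 924;  a_12 = 480
  a_13 = 79;  a_14 = 919;  a_15 = 805;  a_16 = 143;  a_17 = 795;  a_18 = 793
  a_19 = 923;  a_20 = 545;  a_21 = 899;  a_22 = 87;  a_23 = 399;  a_24 = 299
  a_25 = 745;  a_26 = 7;  a_27 = 554;  a_28 = 314;  a_29 = 779;  a_30 = 824
  a_31 = 926;  a_32 = 350;  a_33 = 457;  a_34 = 565;  a_35 = 608;  a_36 = 840
  a_37 = 895;  a_38 = 347;  a_39 = 652;  a_40 = 1007;  a_41 = 130;  a_42 = 631
  a_43 = 354;  a_44 = 197;  a_45 = 312;  a_46 = 909;  a_47 = 446;  a_48 = 271
  a_49 = 547;  a_50 = 769;  a_51 = 465;  a_52 = 45;  a_53 = 102;  a_54 = 433
  a_55 = 107;  a_56 = 108;  a_57 = 43;  a_58 = 232;  a_59 = 55;  a_60 = 461
  a_61 = 305;  a_62 = 355;  a_63 = 132;  a_64 = 501;  a_65 = 732;  a_66 = 852
  a_67 = 115;  a_68 = 597;  a_69 = 546;  a_70 = 834;  a_71 = 276;  a_72 = 222
  a_73 = 705;  a_74 = 589;  a_75 = 57;  a_76 = 331;  a_77 = 683;  a_78 = 1
  a_79 = 944;  a_80 = 189;  a_81 = 832;  a_82 = 406;  a_83 = 853;  a_84 = 50
  a_85 = 786;  a_86 = 369;  a_87 = 231;  a_88 = 120;  a_89 = 272;  a_90 = 482
  a_91 = 958;  a_92 = 288;  a_93 = 451;  a_94 = 955;  a_95 = 483;  a_96 = 893
  a_97 = 477;  a_98 = 274;  a_99 = 352;  a_100 = 327;  a_101 = 943;  a_102 = 254
  a_103 = 643;  a_104 = 583;  a_105 = 447;  a_106 = 206;  a_107 = 736;  a_108 = 592
  a_109 = 871;  a_110 = 898;  a_111 = 152;  a_112 = 210;  a_113 = 476;  a_114 = 339
  a_115 = 163;  a_116 = 504;  a_117 = 537;  a_118 = 410;  a_119 = 593;  a_120 = 806
  a_121 = 78;  a_122 = 984;  a_123 = 616;  a_124 = 320;  a_125 = 389;  a_126 = 949
  a_127 = 873;  a_128 = 768;  a_129 = 530;  a_130 = 865;  a_131 = 279;  a_132 = 27
  a_133 = 263;  a_134 = 58;  a_135 = 266;  a_136 = 872;  a_137 = 833;  a_138 = 341
  a_139 = 33;  a_140 = 882;  a_141 = 183;  a_142 = 213;  a_143 = 281;  a_144 = 906
  a_145 = 641;  a_146 = 713;  a_147 = 69;  a_148 = 560;  a_149 = 933;  a_150 = 904
  a_151 = 771;  a_152 = 335;  a_153 = 423;  a_154 = 757;  a_155 = 236;  a_156 = 804
  a_157 = 208;  a_158 = 606;  a_159 = 970;  a_160 = 517;  a_161 = 701;  a_162 = 849
  a_163 = 310;  a_164 = 30;  a_165 = 68;  a_166 = 625;  a_167 = 744;  a_168 = 72
  a_169 = 365;  a_170 = 491;  a_171 = 373;  a_172 = 980;  a_173 = 876;  a_174 = 573
  a_175 = 88;  a_176 = 334;  a_177 = 488;  a_178 = 568;  a_179 = 413;  a_180 = 398
  a_181 = 364;  a_182 = 556;  a_183 = 184;  a_184 = 148;  a_185 = 470;  a_186 = 729
  a_187 = 38;  a_188 = 557;  a_189 = 119;  a_190 = 337;  a_191 = 293;  a_192 = 126
  a_193 = 891;  a_194 = 607;  a_195 = 905;  a_196 = 706;  a_197 = 524;  a_198 = 246
  a_199 = 154;  a_200 = 80;  a_201 = 854;  a_202 = 994;  a_203 = 975;  a_204 = 192
  a_205 = 637;  a_206 = 973;  a_207 = 322;  a_208 = 259;  a_209 = 318;  a_210 = 519
  a_211 = 571;  a_212 = 218;  a_213 = 965;  a_214 = 842;  a_215 = 765;  a_216 = 725
  a_217 = 298;  a_218 = 810;  a_219 = 827;  a_220 = 731;  a_221 = 917;  a_222 = 935
  a_223 = 774;  a_224 = 140;  a_225 = 990;  a_226 = 226;  a_227 = 445;  a_228 = 336
  a_229 = 358;  a_230 = 946;  a_231 = 59;  a_232 = 201;  a_233 = 52;  a_234 = 656
  a_235 = 747;  a_236 = 886;  a_237 = 932;  a_238 = 969;  a_239 = 582;  a_240 = 512
  a_241 = 17;  a_242 = 913
a_243 = 944·913 = 186
a_244 = 944·186 = 18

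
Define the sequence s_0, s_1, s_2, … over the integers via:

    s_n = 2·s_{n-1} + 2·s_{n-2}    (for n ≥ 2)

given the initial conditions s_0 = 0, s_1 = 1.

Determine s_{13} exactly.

136384

s_2 = 2·1 + 2·0 = 2
s_3 = 2·2 + 2·1 = 6
s_4 = 2·6 + 2·2 = 16
s_5 = 2·16 + 2·6 = 44
s_6 = 2·44 + 2·16 = 120
s_7 = 2·120 + 2·44 = 328
s_8 = 2·328 + 2·120 = 896
s_9 = 2·896 + 2·328 = 2448
s_10 = 2·2448 + 2·896 = 6688
s_11 = 2·6688 + 2·2448 = 18272
s_12 = 2·18272 + 2·6688 = 49920
s_13 = 2·49920 + 2·18272 = 136384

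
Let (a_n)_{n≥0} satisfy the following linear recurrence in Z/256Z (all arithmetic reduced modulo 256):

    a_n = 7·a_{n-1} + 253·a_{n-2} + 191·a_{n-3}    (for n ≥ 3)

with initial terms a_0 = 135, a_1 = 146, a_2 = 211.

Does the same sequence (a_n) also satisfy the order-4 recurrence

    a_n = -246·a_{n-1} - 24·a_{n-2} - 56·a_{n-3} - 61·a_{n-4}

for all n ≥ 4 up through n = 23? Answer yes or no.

Terms a_0..a_23: 135, 146, 211, 200, 237, 144, 97, 202, 211, 198, 167, 172, 121, 228, 37, 158, 255, 186, 251, 240, 101, 56, 105, 146
n=4: candidate gives 237, actual a_4 = 237 ✓
n=5: candidate gives 144, actual a_5 = 144 ✓
n=6: candidate gives 97, actual a_6 = 97 ✓
n=7: candidate gives 202, actual a_7 = 202 ✓
n=8: candidate gives 211, actual a_8 = 211 ✓
n=9: candidate gives 198, actual a_9 = 198 ✓
n=10: candidate gives 167, actual a_10 = 167 ✓
n=11: candidate gives 172, actual a_11 = 172 ✓
n=12: candidate gives 121, actual a_12 = 121 ✓
n=13: candidate gives 228, actual a_13 = 228 ✓
n=14: candidate gives 37, actual a_14 = 37 ✓
n=15: candidate gives 158, actual a_15 = 158 ✓
n=16: candidate gives 255, actual a_16 = 255 ✓
n=17: candidate gives 186, actual a_17 = 186 ✓
n=18: candidate gives 251, actual a_18 = 251 ✓
n=19: candidate gives 240, actual a_19 = 240 ✓
n=20: candidate gives 101, actual a_20 = 101 ✓
n=21: candidate gives 56, actual a_21 = 56 ✓
n=22: candidate gives 105, actual a_22 = 105 ✓
n=23: candidate gives 146, actual a_23 = 146 ✓

yes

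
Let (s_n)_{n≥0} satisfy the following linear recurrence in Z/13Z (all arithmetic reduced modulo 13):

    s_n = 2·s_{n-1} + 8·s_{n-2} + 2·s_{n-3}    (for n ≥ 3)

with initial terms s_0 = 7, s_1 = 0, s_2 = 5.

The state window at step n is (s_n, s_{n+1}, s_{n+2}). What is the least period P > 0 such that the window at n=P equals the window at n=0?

2196

n=0: window = (7, 0, 5)
n=1: window = (0, 5, 11)
n=2: window = (5, 11, 10)
n=3: window = (11, 10, 1)
n=4: window = (10, 1, 0)
n=5: window = (1, 0, 2)
n=6: window = (0, 2, 6)
n=7: window = (2, 6, 2)
n=8: window = (6, 2, 4)
n=9: window = (2, 4, 10)
n=10: window = (4, 10, 4)
n=11: window = (10, 4, 5)
n=12: window = (4, 5, 10)
n=13: window = (5, 10, 3)
n=14: window = (10, 3, 5)
n=15: window = (3, 5, 2)
n=16: window = (5, 2, 11)
n=17: window = (2, 11, 9)
n=18: window = (11, 9, 6)
n=19: window = (9, 6, 2)
n=20: window = (6, 2, 5)
n=21: window = (2, 5, 12)
n=22: window = (5, 12, 3)
n=23: window = (12, 3, 8)
n=24: window = (3, 8, 12)
n=25: window = (8, 12, 3)
n=26: window = (12, 3, 1)
n=27: window = (3, 1, 11)
n=28: window = (1, 11, 10)
n=29: window = (11, 10, 6)
n=30: window = (10, 6, 10)
n=31: window = (6, 10, 10)
n=32: window = (10, 10, 8)
n=33: window = (10, 8, 12)
n=34: window = (8, 12, 4)
n=35: window = (12, 4, 3)
n=36: window = (4, 3, 10)
n=37: window = (3, 10, 0)
n=38: window = (10, 0, 8)
n=39: window = (0, 8, 10)
n=40: window = (8, 10, 6)
…
n=2194: window = (4, 7, 7)
n=2195: window = (7, 7, 0)
n=2196: window = (7, 0, 5)
window at n=2196 equals window at n=0 → period = 2196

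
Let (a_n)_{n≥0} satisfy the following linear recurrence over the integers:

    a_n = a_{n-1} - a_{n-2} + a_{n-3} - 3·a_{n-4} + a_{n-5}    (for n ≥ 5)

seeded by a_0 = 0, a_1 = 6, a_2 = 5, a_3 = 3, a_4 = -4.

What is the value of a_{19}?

a_5 = 1·-4 + -1·3 + 1·5 + -3·6 + 1·0 = -20
a_6 = 1·-20 + -1·-4 + 1·3 + -3·5 + 1·6 = -22
a_7 = 1·-22 + -1·-20 + 1·-4 + -3·3 + 1·5 = -10
a_8 = 1·-10 + -1·-22 + 1·-20 + -3·-4 + 1·3 = 7
a_9 = 1·7 + -1·-10 + 1·-22 + -3·-20 + 1·-4 = 51
a_10 = 1·51 + -1·7 + 1·-10 + -3·-22 + 1·-20 = 80
a_11 = 1·80 + -1·51 + 1·7 + -3·-10 + 1·-22 = 44
a_12 = 1·44 + -1·80 + 1·51 + -3·7 + 1·-10 = -16
a_13 = 1·-16 + -1·44 + 1·80 + -3·51 + 1·7 = -126
a_14 = 1·-126 + -1·-16 + 1·44 + -3·80 + 1·51 = -255
a_15 = 1·-255 + -1·-126 + 1·-16 + -3·44 + 1·80 = -197
a_16 = 1·-197 + -1·-255 + 1·-126 + -3·-16 + 1·44 = 24
a_17 = 1·24 + -1·-197 + 1·-255 + -3·-126 + 1·-16 = 328
a_18 = 1·328 + -1·24 + 1·-197 + -3·-255 + 1·-126 = 746
a_19 = 1·746 + -1·328 + 1·24 + -3·-197 + 1·-255 = 778

778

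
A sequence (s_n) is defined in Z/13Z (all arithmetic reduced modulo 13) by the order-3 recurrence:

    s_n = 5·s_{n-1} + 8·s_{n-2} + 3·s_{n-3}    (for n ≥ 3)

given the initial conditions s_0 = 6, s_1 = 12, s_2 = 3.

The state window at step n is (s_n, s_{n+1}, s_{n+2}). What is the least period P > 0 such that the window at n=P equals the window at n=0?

n=0: window = (6, 12, 3)
n=1: window = (12, 3, 12)
n=2: window = (3, 12, 3)
n=3: window = (12, 3, 3)
n=4: window = (3, 3, 10)
n=5: window = (3, 10, 5)
n=6: window = (10, 5, 10)
n=7: window = (5, 10, 3)
n=8: window = (10, 3, 6)
n=9: window = (3, 6, 6)
n=10: window = (6, 6, 9)
n=11: window = (6, 9, 7)
n=12: window = (9, 7, 8)
n=13: window = (7, 8, 6)
n=14: window = (8, 6, 11)
n=15: window = (6, 11, 10)
n=16: window = (11, 10, 0)
n=17: window = (10, 0, 9)
n=18: window = (0, 9, 10)
n=19: window = (9, 10, 5)
n=20: window = (10, 5, 2)
n=21: window = (5, 2, 2)
n=22: window = (2, 2, 2)
n=23: window = (2, 2, 6)
n=24: window = (2, 6, 0)
n=25: window = (6, 0, 2)
n=26: window = (0, 2, 2)
n=27: window = (2, 2, 0)
n=28: window = (2, 0, 9)
n=29: window = (0, 9, 12)
n=30: window = (9, 12, 2)
n=31: window = (12, 2, 3)
n=32: window = (2, 3, 2)
n=33: window = (3, 2, 1)
n=34: window = (2, 1, 4)
n=35: window = (1, 4, 8)
n=36: window = (4, 8, 10)
n=37: window = (8, 10, 9)
n=38: window = (10, 9, 6)
n=39: window = (9, 6, 2)
n=40: window = (6, 2, 7)
…
n=166: window = (5, 4, 6)
n=167: window = (4, 6, 12)
n=168: window = (6, 12, 3)
window at n=168 equals window at n=0 → period = 168

168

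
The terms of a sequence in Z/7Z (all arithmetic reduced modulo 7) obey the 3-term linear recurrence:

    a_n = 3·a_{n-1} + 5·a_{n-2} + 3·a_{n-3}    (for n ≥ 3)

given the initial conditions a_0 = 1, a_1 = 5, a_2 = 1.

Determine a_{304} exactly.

4

a_3 = 3·1 + 5·5 + 3·1 = 3
a_4 = 3·3 + 5·1 + 3·5 = 1
a_5 = 3·1 + 5·3 + 3·1 = 0
a_6 = 3·0 + 5·1 + 3·3 = 0
a_7 = 3·0 + 5·0 + 3·1 = 3
a_8 = 3·3 + 5·0 + 3·0 = 2
a_9 = 3·2 + 5·3 + 3·0 = 0
a_10 = 3·0 + 5·2 + 3·3 = 5
a_11 = 3·5 + 5·0 + 3·2 = 0
a_12 = 3·0 + 5·5 + 3·0 = 4
a_13 = 3·4 + 5·0 + 3·5 = 6
a_14 = 3·6 + 5·4 + 3·0 = 3
a_15 = 3·3 + 5·6 + 3·4 = 2
a_16 = 3·2 + 5·3 + 3·6 = 4
a_17 = 3·4 + 5·2 + 3·3 = 3
a_18 = 3·3 + 5·4 + 3·2 = 0
a_19 = 3·0 + 5·3 + 3·4 = 6
a_20 = 3·6 + 5·0 + 3·3 = 6
a_21 = 3·6 + 5·6 + 3·0 = 6
a_22 = 3·6 + 5·6 + 3·6 = 3
a_23 = 3·3 + 5·6 + 3·6 = 1
a_24 = 3·1 + 5·3 + 3·6 = 1
a_25 = 3·1 + 5·1 + 3·3 = 3
a_26 = 3·3 + 5·1 + 3·1 = 3
a_27 = 3·3 + 5·3 + 3·1 = 6
a_28 = 3·6 + 5·3 + 3·3 = 0
a_29 = 3·0 + 5·6 + 3·3 = 4
a_30 = 3·4 + 5·0 + 3·6 = 2
a_31 = 3·2 + 5·4 + 3·0 = 5
a_32 = 3·5 + 5·2 + 3·4 = 2
a_33 = 3·2 + 5·5 + 3·2 = 2
a_34 = 3·2 + 5·2 + 3·5 = 3
a_35 = 3·3 + 5·2 + 3·2 = 4
a_36 = 3·4 + 5·3 + 3·2 = 5
a_37 = 3·5 + 5·4 + 3·3 = 2
a_38 = 3·2 + 5·5 + 3·4 = 1
a_39 = 3·1 + 5·2 + 3·5 = 0
a_40 = 3·0 + 5·1 + 3·2 = 4
a_41 = 3·4 + 5·0 + 3·1 = 1
a_42 = 3·1 + 5·4 + 3·0 = 2
a_43 = 3·2 + 5·1 + 3·4 = 2
a_44 = 3·2 + 5·2 + 3·1 = 5
a_45 = 3·5 + 5·2 + 3·2 = 3
a_46 = 3·3 + 5·5 + 3·2 = 5
a_47 = 3·5 + 5·3 + 3·5 = 3
a_48 = 3·3 + 5·5 + 3·3 = 1
a_49 = 3·1 + 5·3 + 3·5 = 5
a_50 = 3·5 + 5·1 + 3·3 = 1
(a_48, a_49, a_50) = (1, 5, 1) = (a_0, a_1, a_2), so the sequence has period 48.
304 ≡ 16 (mod 48), hence a_304 = a_16 = 4.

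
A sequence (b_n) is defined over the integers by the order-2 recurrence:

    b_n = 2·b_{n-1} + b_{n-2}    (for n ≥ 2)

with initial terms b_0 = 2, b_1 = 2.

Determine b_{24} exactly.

1536796802

b_2 = 2·2 + 1·2 = 6
b_3 = 2·6 + 1·2 = 14
b_4 = 2·14 + 1·6 = 34
b_5 = 2·34 + 1·14 = 82
b_6 = 2·82 + 1·34 = 198
b_7 = 2·198 + 1·82 = 478
b_8 = 2·478 + 1·198 = 1154
b_9 = 2·1154 + 1·478 = 2786
b_10 = 2·2786 + 1·1154 = 6726
b_11 = 2·6726 + 1·2786 = 16238
b_12 = 2·16238 + 1·6726 = 39202
b_13 = 2·39202 + 1·16238 = 94642
b_14 = 2·94642 + 1·39202 = 228486
b_15 = 2·228486 + 1·94642 = 551614
b_16 = 2·551614 + 1·228486 = 1331714
b_17 = 2·1331714 + 1·551614 = 3215042
b_18 = 2·3215042 + 1·1331714 = 7761798
b_19 = 2·7761798 + 1·3215042 = 18738638
b_20 = 2·18738638 + 1·7761798 = 45239074
b_21 = 2·45239074 + 1·18738638 = 109216786
b_22 = 2·109216786 + 1·45239074 = 263672646
b_23 = 2·263672646 + 1·109216786 = 636562078
b_24 = 2·636562078 + 1·263672646 = 1536796802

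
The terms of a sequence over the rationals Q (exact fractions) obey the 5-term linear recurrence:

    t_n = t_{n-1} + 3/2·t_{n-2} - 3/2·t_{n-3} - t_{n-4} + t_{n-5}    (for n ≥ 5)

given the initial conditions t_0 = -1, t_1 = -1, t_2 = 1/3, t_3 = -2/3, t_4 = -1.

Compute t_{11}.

t_5 = 1·-1 + 3/2·-2/3 + -3/2·1/3 + -1·-1 + 1·-1 = -5/2
t_6 = 1·-5/2 + 3/2·-1 + -3/2·-2/3 + -1·1/3 + 1·-1 = -13/3
t_7 = 1·-13/3 + 3/2·-5/2 + -3/2·-1 + -1·-2/3 + 1·1/3 = -67/12
t_8 = 1·-67/12 + 3/2·-13/3 + -3/2·-5/2 + -1·-1 + 1·-2/3 = -8
t_9 = 1·-8 + 3/2·-67/12 + -3/2·-13/3 + -1·-5/2 + 1·-1 = -67/8
t_10 = 1·-67/8 + 3/2·-8 + -3/2·-67/12 + -1·-13/3 + 1·-5/2 = -61/6
t_11 = 1·-61/6 + 3/2·-67/8 + -3/2·-8 + -1·-67/12 + 1·-13/3 = -455/48

-455/48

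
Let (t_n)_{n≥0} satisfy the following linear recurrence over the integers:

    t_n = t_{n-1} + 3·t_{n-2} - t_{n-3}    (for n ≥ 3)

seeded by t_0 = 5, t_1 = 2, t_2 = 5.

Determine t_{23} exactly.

40672552

t_3 = 1·5 + 3·2 + -1·5 = 6
t_4 = 1·6 + 3·5 + -1·2 = 19
t_5 = 1·19 + 3·6 + -1·5 = 32
t_6 = 1·32 + 3·19 + -1·6 = 83
t_7 = 1·83 + 3·32 + -1·19 = 160
t_8 = 1·160 + 3·83 + -1·32 = 377
t_9 = 1·377 + 3·160 + -1·83 = 774
t_10 = 1·774 + 3·377 + -1·160 = 1745
t_11 = 1·1745 + 3·774 + -1·377 = 3690
t_12 = 1·3690 + 3·1745 + -1·774 = 8151
t_13 = 1·8151 + 3·3690 + -1·1745 = 17476
t_14 = 1·17476 + 3·8151 + -1·3690 = 38239
t_15 = 1·38239 + 3·17476 + -1·8151 = 82516
t_16 = 1·82516 + 3·38239 + -1·17476 = 179757
t_17 = 1·179757 + 3·82516 + -1·38239 = 389066
t_18 = 1·389066 + 3·179757 + -1·82516 = 845821
t_19 = 1·845821 + 3·389066 + -1·179757 = 1833262
t_20 = 1·1833262 + 3·845821 + -1·389066 = 3981659
t_21 = 1·3981659 + 3·1833262 + -1·845821 = 8635624
t_22 = 1·8635624 + 3·3981659 + -1·1833262 = 18747339
t_23 = 1·18747339 + 3·8635624 + -1·3981659 = 40672552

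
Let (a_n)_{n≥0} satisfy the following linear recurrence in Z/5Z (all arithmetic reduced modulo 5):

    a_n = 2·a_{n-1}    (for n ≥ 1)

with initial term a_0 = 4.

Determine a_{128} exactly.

4

a_1 = 2·4 = 3
a_2 = 2·3 = 1
a_3 = 2·1 = 2
a_4 = 2·2 = 4
(a_4) = (4) = (a_0), so the sequence has period 4.
128 ≡ 0 (mod 4), hence a_128 = a_0 = 4.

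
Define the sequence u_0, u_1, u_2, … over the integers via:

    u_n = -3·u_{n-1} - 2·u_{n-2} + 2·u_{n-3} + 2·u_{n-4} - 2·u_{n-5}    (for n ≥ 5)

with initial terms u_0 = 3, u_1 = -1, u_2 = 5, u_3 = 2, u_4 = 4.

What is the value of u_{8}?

236

u_5 = -3·4 + -2·2 + 2·5 + 2·-1 + -2·3 = -14
u_6 = -3·-14 + -2·4 + 2·2 + 2·5 + -2·-1 = 50
u_7 = -3·50 + -2·-14 + 2·4 + 2·2 + -2·5 = -120
u_8 = -3·-120 + -2·50 + 2·-14 + 2·4 + -2·2 = 236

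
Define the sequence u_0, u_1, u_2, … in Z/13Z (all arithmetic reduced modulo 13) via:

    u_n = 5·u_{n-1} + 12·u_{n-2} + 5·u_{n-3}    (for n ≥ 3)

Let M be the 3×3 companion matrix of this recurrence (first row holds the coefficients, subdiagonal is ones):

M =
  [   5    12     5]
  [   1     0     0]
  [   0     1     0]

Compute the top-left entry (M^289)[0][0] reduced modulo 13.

10

(M^289)[0][0] is the top entry after applying M 289 times to the unit state (1, 0, 0). Equivalently it is h_{291} for the auxiliary sequence (h_n) obeying the same recurrence with h_2 = 1 and h_i = 0 for 0 ≤ i < 2:
h_3 = 5·1 + 12·0 + 5·0 = 5
h_4 = 5·5 + 12·1 + 5·0 = 11
h_5 = 5·11 + 12·5 + 5·1 = 3
h_6 = 5·3 + 12·11 + 5·5 = 3
h_7 = 5·3 + 12·3 + 5·11 = 2
h_8 = 5·2 + 12·3 + 5·3 = 9
h_9 = 5·9 + 12·2 + 5·3 = 6
h_10 = 5·6 + 12·9 + 5·2 = 5
h_11 = 5·5 + 12·6 + 5·9 = 12
h_12 = 5·12 + 12·5 + 5·6 = 7
h_13 = 5·7 + 12·12 + 5·5 = 9
h_14 = 5·9 + 12·7 + 5·12 = 7
h_15 = 5·7 + 12·9 + 5·7 = 9
h_16 = 5·9 + 12·7 + 5·9 = 5
h_17 = 5·5 + 12·9 + 5·7 = 12
h_18 = 5·12 + 12·5 + 5·9 = 9
h_19 = 5·9 + 12·12 + 5·5 = 6
h_20 = 5·6 + 12·9 + 5·12 = 3
h_21 = 5·3 + 12·6 + 5·9 = 2
h_22 = 5·2 + 12·3 + 5·6 = 11
h_23 = 5·11 + 12·2 + 5·3 = 3
h_24 = 5·3 + 12·11 + 5·2 = 1
h_25 = 5·1 + 12·3 + 5·11 = 5
h_26 = 5·5 + 12·1 + 5·3 = 0
h_27 = 5·0 + 12·5 + 5·1 = 0
h_28 = 5·0 + 12·0 + 5·5 = 12
h_29 = 5·12 + 12·0 + 5·0 = 8
h_30 = 5·8 + 12·12 + 5·0 = 2
h_31 = 5·2 + 12·8 + 5·12 = 10
h_32 = 5·10 + 12·2 + 5·8 = 10
h_33 = 5·10 + 12·10 + 5·2 = 11
h_34 = 5·11 + 12·10 + 5·10 = 4
h_35 = 5·4 + 12·11 + 5·10 = 7
h_36 = 5·7 + 12·4 + 5·11 = 8
h_37 = 5·8 + 12·7 + 5·4 = 1
h_38 = 5·1 + 12·8 + 5·7 = 6
h_39 = 5·6 + 12·1 + 5·8 = 4
h_40 = 5·4 + 12·6 + 5·1 = 6
h_41 = 5·6 + 12·4 + 5·6 = 4
h_42 = 5·4 + 12·6 + 5·4 = 8
h_43 = 5·8 + 12·4 + 5·6 = 1
h_44 = 5·1 + 12·8 + 5·4 = 4
h_45 = 5·4 + 12·1 + 5·8 = 7
h_46 = 5·7 + 12·4 + 5·1 = 10
h_47 = 5·10 + 12·7 + 5·4 = 11
h_48 = 5·11 + 12·10 + 5·7 = 2
h_49 = 5·2 + 12·11 + 5·10 = 10
h_50 = 5·10 + 12·2 + 5·11 = 12
h_51 = 5·12 + 12·10 + 5·2 = 8
h_52 = 5·8 + 12·12 + 5·10 = 0
h_53 = 5·0 + 12·8 + 5·12 = 0
h_54 = 5·0 + 12·0 + 5·8 = 1
(h_52, h_53, h_54) = (0, 0, 1) = (h_0, h_1, h_2), so the sequence has period 52.
291 ≡ 31 (mod 52), hence h_291 = h_31 = 10.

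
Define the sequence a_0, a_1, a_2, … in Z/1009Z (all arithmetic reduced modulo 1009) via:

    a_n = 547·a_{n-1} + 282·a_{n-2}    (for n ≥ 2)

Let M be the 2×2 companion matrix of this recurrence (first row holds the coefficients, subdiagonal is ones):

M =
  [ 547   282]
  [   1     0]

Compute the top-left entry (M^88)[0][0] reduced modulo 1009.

755

(M^88)[0][0] is the top entry after applying M 88 times to the unit state (1, 0). Equivalently it is h_{89} for the auxiliary sequence (h_n) obeying the same recurrence with h_1 = 1 and h_i = 0 for 0 ≤ i < 1:
h_2 = 547·1 + 282·0 = 547
h_3 = 547·547 + 282·1 = 827
h_4 = 547·827 + 282·547 = 214
h_5 = 547·214 + 282·827 = 149
h_6 = 547·149 + 282·214 = 591
h_7 = 547·591 + 282·149 = 37
h_8 = 547·37 + 282·591 = 236
h_9 = 547·236 + 282·37 = 284
h_10 = 547·284 + 282·236 = 929
h_11 = 547·929 + 282·284 = 4
h_12 = 547·4 + 282·929 = 817
h_13 = 547·817 + 282·4 = 31
h_14 = 547·31 + 282·817 = 146
h_15 = 547·146 + 282·31 = 821
h_16 = 547·821 + 282·146 = 894
h_17 = 547·894 + 282·821 = 114
h_18 = 547·114 + 282·894 = 667
h_19 = 547·667 + 282·114 = 460
h_20 = 547·460 + 282·667 = 799
h_21 = 547·799 + 282·460 = 724
h_22 = 547·724 + 282·799 = 811
h_23 = 547·811 + 282·724 = 7
h_24 = 547·7 + 282·811 = 461
h_25 = 547·461 + 282·7 = 882
h_26 = 547·882 + 282·461 = 1002
h_27 = 547·1002 + 282·882 = 717
h_28 = 547·717 + 282·1002 = 751
h_29 = 547·751 + 282·717 = 528
h_30 = 547·528 + 282·751 = 134
h_31 = 547·134 + 282·528 = 214
h_32 = 547·214 + 282·134 = 469
h_33 = 547·469 + 282·214 = 65
h_34 = 547·65 + 282·469 = 319
h_35 = 547·319 + 282·65 = 104
h_36 = 547·104 + 282·319 = 541
h_37 = 547·541 + 282·104 = 357
h_38 = 547·357 + 282·541 = 745
h_39 = 547·745 + 282·357 = 662
h_40 = 547·662 + 282·745 = 101
h_41 = 547·101 + 282·662 = 780
h_42 = 547·780 + 282·101 = 83
h_43 = 547·83 + 282·780 = 1003
h_44 = 547·1003 + 282·83 = 953
h_45 = 547·953 + 282·1003 = 973
h_46 = 547·973 + 282·953 = 840
h_47 = 547·840 + 282·973 = 323
h_48 = 547·323 + 282·840 = 880
h_49 = 547·880 + 282·323 = 343
h_50 = 547·343 + 282·880 = 902
h_51 = 547·902 + 282·343 = 864
h_52 = 547·864 + 282·902 = 492
h_53 = 547·492 + 282·864 = 200
h_54 = 547·200 + 282·492 = 939
h_55 = 547·939 + 282·200 = 957
h_56 = 547·957 + 282·939 = 248
h_57 = 547·248 + 282·957 = 921
h_58 = 547·921 + 282·248 = 611
h_59 = 547·611 + 282·921 = 647
h_60 = 547·647 + 282·611 = 522
h_61 = 547·522 + 282·647 = 821
h_62 = 547·821 + 282·522 = 981
h_63 = 547·981 + 282·821 = 280
h_64 = 547·280 + 282·981 = 977
h_65 = 547·977 + 282·280 = 916
h_66 = 547·916 + 282·977 = 645
h_67 = 547·645 + 282·916 = 682
h_68 = 547·682 + 282·645 = 1003
h_69 = 547·1003 + 282·682 = 359
h_70 = 547·359 + 282·1003 = 953
h_71 = 547·953 + 282·359 = 985
h_72 = 547·985 + 282·953 = 341
h_73 = 547·341 + 282·985 = 157
h_74 = 547·157 + 282·341 = 421
h_75 = 547·421 + 282·157 = 113
h_76 = 547·113 + 282·421 = 931
h_77 = 547·931 + 282·113 = 299
h_78 = 547·299 + 282·931 = 297
h_79 = 547·297 + 282·299 = 581
h_80 = 547·581 + 282·297 = 988
h_81 = 547·988 + 282·581 = 1005
h_82 = 547·1005 + 282·988 = 971
h_83 = 547·971 + 282·1005 = 284
h_84 = 547·284 + 282·971 = 345
h_85 = 547·345 + 282·284 = 409
h_86 = 547·409 + 282·345 = 151
h_87 = 547·151 + 282·409 = 171
h_88 = 547·171 + 282·151 = 913
h_89 = 547·913 + 282·171 = 755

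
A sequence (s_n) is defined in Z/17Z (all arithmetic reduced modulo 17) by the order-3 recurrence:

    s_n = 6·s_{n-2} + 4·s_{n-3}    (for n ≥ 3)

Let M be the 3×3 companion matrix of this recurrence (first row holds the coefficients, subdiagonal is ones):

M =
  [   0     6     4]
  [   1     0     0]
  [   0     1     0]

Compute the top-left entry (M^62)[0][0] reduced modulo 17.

(M^62)[0][0] is the top entry after applying M 62 times to the unit state (1, 0, 0). Equivalently it is h_{64} for the auxiliary sequence (h_n) obeying the same recurrence with h_2 = 1 and h_i = 0 for 0 ≤ i < 2:
h_3 = 0·1 + 6·0 + 4·0 = 0
h_4 = 0·0 + 6·1 + 4·0 = 6
h_5 = 0·6 + 6·0 + 4·1 = 4
h_6 = 0·4 + 6·6 + 4·0 = 2
h_7 = 0·2 + 6·4 + 4·6 = 14
h_8 = 0·14 + 6·2 + 4·4 = 11
h_9 = 0·11 + 6·14 + 4·2 = 7
h_10 = 0·7 + 6·11 + 4·14 = 3
h_11 = 0·3 + 6·7 + 4·11 = 1
h_12 = 0·1 + 6·3 + 4·7 = 12
h_13 = 0·12 + 6·1 + 4·3 = 1
h_14 = 0·1 + 6·12 + 4·1 = 8
h_15 = 0·8 + 6·1 + 4·12 = 3
h_16 = 0·3 + 6·8 + 4·1 = 1
h_17 = 0·1 + 6·3 + 4·8 = 16
h_18 = 0·16 + 6·1 + 4·3 = 1
h_19 = 0·1 + 6·16 + 4·1 = 15
h_20 = 0·15 + 6·1 + 4·16 = 2
h_21 = 0·2 + 6·15 + 4·1 = 9
h_22 = 0·9 + 6·2 + 4·15 = 4
h_23 = 0·4 + 6·9 + 4·2 = 11
h_24 = 0·11 + 6·4 + 4·9 = 9
h_25 = 0·9 + 6·11 + 4·4 = 14
h_26 = 0·14 + 6·9 + 4·11 = 13
h_27 = 0·13 + 6·14 + 4·9 = 1
h_28 = 0·1 + 6·13 + 4·14 = 15
h_29 = 0·15 + 6·1 + 4·13 = 7
h_30 = 0·7 + 6·15 + 4·1 = 9
h_31 = 0·9 + 6·7 + 4·15 = 0
h_32 = 0·0 + 6·9 + 4·7 = 14
h_33 = 0·14 + 6·0 + 4·9 = 2
h_34 = 0·2 + 6·14 + 4·0 = 16
h_35 = 0·16 + 6·2 + 4·14 = 0
h_36 = 0·0 + 6·16 + 4·2 = 2
h_37 = 0·2 + 6·0 + 4·16 = 13
h_38 = 0·13 + 6·2 + 4·0 = 12
h_39 = 0·12 + 6·13 + 4·2 = 1
h_40 = 0·1 + 6·12 + 4·13 = 5
h_41 = 0·5 + 6·1 + 4·12 = 3
h_42 = 0·3 + 6·5 + 4·1 = 0
h_43 = 0·0 + 6·3 + 4·5 = 4
h_44 = 0·4 + 6·0 + 4·3 = 12
h_45 = 0·12 + 6·4 + 4·0 = 7
h_46 = 0·7 + 6·12 + 4·4 = 3
h_47 = 0·3 + 6·7 + 4·12 = 5
h_48 = 0·5 + 6·3 + 4·7 = 12
h_49 = 0·12 + 6·5 + 4·3 = 8
h_50 = 0·8 + 6·12 + 4·5 = 7
h_51 = 0·7 + 6·8 + 4·12 = 11
h_52 = 0·11 + 6·7 + 4·8 = 6
h_53 = 0·6 + 6·11 + 4·7 = 9
h_54 = 0·9 + 6·6 + 4·11 = 12
h_55 = 0·12 + 6·9 + 4·6 = 10
h_56 = 0·10 + 6·12 + 4·9 = 6
h_57 = 0·6 + 6·10 + 4·12 = 6
h_58 = 0·6 + 6·6 + 4·10 = 8
h_59 = 0·8 + 6·6 + 4·6 = 9
h_60 = 0·9 + 6·8 + 4·6 = 4
h_61 = 0·4 + 6·9 + 4·8 = 1
h_62 = 0·1 + 6·4 + 4·9 = 9
h_63 = 0·9 + 6·1 + 4·4 = 5
h_64 = 0·5 + 6·9 + 4·1 = 7

7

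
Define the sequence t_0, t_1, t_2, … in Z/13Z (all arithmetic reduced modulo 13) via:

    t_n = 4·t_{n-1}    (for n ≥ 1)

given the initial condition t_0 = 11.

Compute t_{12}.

11

t_1 = 4·11 = 5
t_2 = 4·5 = 7
t_3 = 4·7 = 2
t_4 = 4·2 = 8
t_5 = 4·8 = 6
t_6 = 4·6 = 11
(t_6) = (11) = (t_0), so the sequence has period 6.
12 ≡ 0 (mod 6), hence t_12 = t_0 = 11.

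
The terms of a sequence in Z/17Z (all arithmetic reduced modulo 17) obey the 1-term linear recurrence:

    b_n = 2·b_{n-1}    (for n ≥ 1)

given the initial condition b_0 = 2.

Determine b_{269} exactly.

13

b_1 = 2·2 = 4
b_2 = 2·4 = 8
b_3 = 2·8 = 16
b_4 = 2·16 = 15
b_5 = 2·15 = 13
b_6 = 2·13 = 9
b_7 = 2·9 = 1
b_8 = 2·1 = 2
(b_8) = (2) = (b_0), so the sequence has period 8.
269 ≡ 5 (mod 8), hence b_269 = b_5 = 13.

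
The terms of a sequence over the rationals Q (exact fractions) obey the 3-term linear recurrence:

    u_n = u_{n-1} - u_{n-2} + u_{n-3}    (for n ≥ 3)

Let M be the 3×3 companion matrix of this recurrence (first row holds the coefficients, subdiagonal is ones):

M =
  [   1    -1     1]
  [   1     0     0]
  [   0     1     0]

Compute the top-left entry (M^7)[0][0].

0

(M^7)[0][0] is the top entry after applying M 7 times to the unit state (1, 0, 0). Equivalently it is h_{9} for the auxiliary sequence (h_n) obeying the same recurrence with h_2 = 1 and h_i = 0 for 0 ≤ i < 2:
h_3 = 1·1 + -1·0 + 1·0 = 1
h_4 = 1·1 + -1·1 + 1·0 = 0
h_5 = 1·0 + -1·1 + 1·1 = 0
h_6 = 1·0 + -1·0 + 1·1 = 1
h_7 = 1·1 + -1·0 + 1·0 = 1
h_8 = 1·1 + -1·1 + 1·0 = 0
h_9 = 1·0 + -1·1 + 1·1 = 0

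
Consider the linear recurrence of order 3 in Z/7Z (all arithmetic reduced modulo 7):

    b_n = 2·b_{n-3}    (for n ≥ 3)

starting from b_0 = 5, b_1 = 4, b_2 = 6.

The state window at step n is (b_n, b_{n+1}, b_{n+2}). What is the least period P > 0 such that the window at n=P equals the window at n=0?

9

n=0: window = (5, 4, 6)
n=1: window = (4, 6, 3)
n=2: window = (6, 3, 1)
n=3: window = (3, 1, 5)
n=4: window = (1, 5, 6)
n=5: window = (5, 6, 2)
n=6: window = (6, 2, 3)
n=7: window = (2, 3, 5)
n=8: window = (3, 5, 4)
n=9: window = (5, 4, 6)
window at n=9 equals window at n=0 → period = 9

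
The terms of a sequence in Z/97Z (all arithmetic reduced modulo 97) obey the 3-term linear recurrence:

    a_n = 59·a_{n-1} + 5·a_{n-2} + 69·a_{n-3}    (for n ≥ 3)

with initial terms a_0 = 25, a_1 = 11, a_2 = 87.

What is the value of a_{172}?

53

a_3 = 59·87 + 5·11 + 69·25 = 26
a_4 = 59·26 + 5·87 + 69·11 = 12
a_5 = 59·12 + 5·26 + 69·87 = 51
a_6 = 59·51 + 5·12 + 69·26 = 13
a_7 = 59·13 + 5·51 + 69·12 = 7
a_8 = 59·7 + 5·13 + 69·51 = 20
Continuing the recurrence:
  a_9 = 75;  a_10 = 61;  a_11 = 19;  a_12 = 5;  a_13 = 40;  a_14 = 10
  a_15 = 68;  a_16 = 32;  a_17 = 8;  a_18 = 86;  a_19 = 47;  a_20 = 69
  a_21 = 55;  a_22 = 43;  a_23 = 7;  a_24 = 58;  a_25 = 22;  a_26 = 34
  a_27 = 7;  a_28 = 64;  a_29 = 46;  a_30 = 25;  a_31 = 10;  a_32 = 9
  a_33 = 75;  a_34 = 19;  a_35 = 80;  a_36 = 96;  a_37 = 3;  a_38 = 66
  a_39 = 57;  a_40 = 20;  a_41 = 5;  a_42 = 60;  a_43 = 95;  a_44 = 42
  a_45 = 12;  a_46 = 4;  a_47 = 90;  a_48 = 47;  a_49 = 7;  a_50 = 68
  a_51 = 15;  a_52 = 59;  a_53 = 3;  a_54 = 52;  a_55 = 73;  a_56 = 21
  a_57 = 51;  a_58 = 3;  a_59 = 38;  a_60 = 53;  a_61 = 32;  a_62 = 22
  a_63 = 71;  a_64 = 8;  a_65 = 17;  a_66 = 25;  a_67 = 75;  a_68 = 0
  a_69 = 63;  a_70 = 65;  a_71 = 76;  a_72 = 38;  a_73 = 26;  a_74 = 81
  a_75 = 62;  a_76 = 37;  a_77 = 31;  a_78 = 84;  a_79 = 1;  a_80 = 96
  a_81 = 19;  a_82 = 21;  a_83 = 4;  a_84 = 3;  a_85 = 94;  a_86 = 17
  a_87 = 31;  a_88 = 58;  a_89 = 94;  a_90 = 21;  a_91 = 85;  a_92 = 63
  a_93 = 62;  a_94 = 41;  a_95 = 92;  a_96 = 17;  a_97 = 24;  a_98 = 89
  a_99 = 45;  a_100 = 3;  a_101 = 44;  a_102 = 90;  a_103 = 14;  a_104 = 44
  a_105 = 49;  a_106 = 3;  a_107 = 63;  a_108 = 32;  a_109 = 82;  a_110 = 33
  a_111 = 6;  a_112 = 66;  a_113 = 90;  a_114 = 40;  a_115 = 89;  a_116 = 21
  a_117 = 79;  a_118 = 43;  a_119 = 16;  a_120 = 14;  a_121 = 90;  a_122 = 82
  a_123 = 46;  a_124 = 22;  a_125 = 8;  a_126 = 70;  a_127 = 62;  a_128 = 1
  a_129 = 58;  a_130 = 42;  a_131 = 24;  a_132 = 2;  a_133 = 32;  a_134 = 62
  a_135 = 76;  a_136 = 18;  a_137 = 94;  a_138 = 16;  a_139 = 37;  a_140 = 19
  a_141 = 82;  a_142 = 17;  a_143 = 8;  a_144 = 7;  a_145 = 74;  a_146 = 6
  a_147 = 43;  a_148 = 10;  a_149 = 55;  a_150 = 54;  a_151 = 77;  a_152 = 72
  a_153 = 17;  a_154 = 80;  a_155 = 73;  a_156 = 60;  a_157 = 16;  a_158 = 73
  a_159 = 88;  a_160 = 65;  a_161 = 0;  a_162 = 92;  a_163 = 19;  a_164 = 29
  a_165 = 6;  a_166 = 64;  a_167 = 84;  a_168 = 64;  a_169 = 76;  a_170 = 27
a_171 = 59·27 + 5·76 + 69·64 = 84
a_172 = 59·84 + 5·27 + 69·76 = 53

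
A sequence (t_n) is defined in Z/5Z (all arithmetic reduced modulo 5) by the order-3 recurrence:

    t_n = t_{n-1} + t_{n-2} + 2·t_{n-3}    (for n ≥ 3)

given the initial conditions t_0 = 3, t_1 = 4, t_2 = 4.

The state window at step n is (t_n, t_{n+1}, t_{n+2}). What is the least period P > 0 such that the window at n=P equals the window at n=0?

n=0: window = (3, 4, 4)
n=1: window = (4, 4, 4)
n=2: window = (4, 4, 1)
n=3: window = (4, 1, 3)
n=4: window = (1, 3, 2)
n=5: window = (3, 2, 2)
n=6: window = (2, 2, 0)
n=7: window = (2, 0, 1)
n=8: window = (0, 1, 0)
n=9: window = (1, 0, 1)
n=10: window = (0, 1, 3)
n=11: window = (1, 3, 4)
n=12: window = (3, 4, 4)
window at n=12 equals window at n=0 → period = 12

12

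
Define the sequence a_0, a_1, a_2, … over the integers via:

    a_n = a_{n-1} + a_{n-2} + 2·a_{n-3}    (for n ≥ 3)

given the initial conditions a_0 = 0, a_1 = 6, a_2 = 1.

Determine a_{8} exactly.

a_3 = 1·1 + 1·6 + 2·0 = 7
a_4 = 1·7 + 1·1 + 2·6 = 20
a_5 = 1·20 + 1·7 + 2·1 = 29
a_6 = 1·29 + 1·20 + 2·7 = 63
a_7 = 1·63 + 1·29 + 2·20 = 132
a_8 = 1·132 + 1·63 + 2·29 = 253

253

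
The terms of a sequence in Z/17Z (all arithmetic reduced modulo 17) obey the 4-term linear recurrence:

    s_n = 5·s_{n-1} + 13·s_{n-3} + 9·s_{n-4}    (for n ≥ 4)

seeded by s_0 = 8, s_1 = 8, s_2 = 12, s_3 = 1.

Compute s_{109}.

11

s_4 = 5·1 + 0·12 + 13·8 + 9·8 = 11
s_5 = 5·11 + 0·1 + 13·12 + 9·8 = 11
s_6 = 5·11 + 0·11 + 13·1 + 9·12 = 6
s_7 = 5·6 + 0·11 + 13·11 + 9·1 = 12
s_8 = 5·12 + 0·6 + 13·11 + 9·11 = 13
s_9 = 5·13 + 0·12 + 13·6 + 9·11 = 4
s_10 = 5·4 + 0·13 + 13·12 + 9·6 = 9
s_11 = 5·9 + 0·4 + 13·13 + 9·12 = 16
s_12 = 5·16 + 0·9 + 13·4 + 9·13 = 11
s_13 = 5·11 + 0·16 + 13·9 + 9·4 = 4
s_14 = 5·4 + 0·11 + 13·16 + 9·9 = 3
s_15 = 5·3 + 0·4 + 13·11 + 9·16 = 13
s_16 = 5·13 + 0·3 + 13·4 + 9·11 = 12
s_17 = 5·12 + 0·13 + 13·3 + 9·4 = 16
s_18 = 5·16 + 0·12 + 13·13 + 9·3 = 4
s_19 = 5·4 + 0·16 + 13·12 + 9·13 = 4
s_20 = 5·4 + 0·4 + 13·16 + 9·12 = 13
s_21 = 5·13 + 0·4 + 13·4 + 9·16 = 6
s_22 = 5·6 + 0·13 + 13·4 + 9·4 = 16
s_23 = 5·16 + 0·6 + 13·13 + 9·4 = 13
s_24 = 5·13 + 0·16 + 13·6 + 9·13 = 5
s_25 = 5·5 + 0·13 + 13·16 + 9·6 = 15
s_26 = 5·15 + 0·5 + 13·13 + 9·16 = 14
s_27 = 5·14 + 0·15 + 13·5 + 9·13 = 14
s_28 = 5·14 + 0·14 + 13·15 + 9·5 = 4
s_29 = 5·4 + 0·14 + 13·14 + 9·15 = 14
s_30 = 5·14 + 0·4 + 13·14 + 9·14 = 4
s_31 = 5·4 + 0·14 + 13·4 + 9·14 = 11
s_32 = 5·11 + 0·4 + 13·14 + 9·4 = 1
s_33 = 5·1 + 0·11 + 13·4 + 9·14 = 13
s_34 = 5·13 + 0·1 + 13·11 + 9·4 = 6
s_35 = 5·6 + 0·13 + 13·1 + 9·11 = 6
s_36 = 5·6 + 0·6 + 13·13 + 9·1 = 4
s_37 = 5·4 + 0·6 + 13·6 + 9·13 = 11
s_38 = 5·11 + 0·4 + 13·6 + 9·6 = 0
s_39 = 5·0 + 0·11 + 13·4 + 9·6 = 4
s_40 = 5·4 + 0·0 + 13·11 + 9·4 = 12
s_41 = 5·12 + 0·4 + 13·0 + 9·11 = 6
s_42 = 5·6 + 0·12 + 13·4 + 9·0 = 14
s_43 = 5·14 + 0·6 + 13·12 + 9·4 = 7
s_44 = 5·7 + 0·14 + 13·6 + 9·12 = 0
s_45 = 5·0 + 0·7 + 13·14 + 9·6 = 15
s_46 = 5·15 + 0·0 + 13·7 + 9·14 = 3
s_47 = 5·3 + 0·15 + 13·0 + 9·7 = 10
s_48 = 5·10 + 0·3 + 13·15 + 9·0 = 7
s_49 = 5·7 + 0·10 + 13·3 + 9·15 = 5
s_50 = 5·5 + 0·7 + 13·10 + 9·3 = 12
s_51 = 5·12 + 0·5 + 13·7 + 9·10 = 3
s_52 = 5·3 + 0·12 + 13·5 + 9·7 = 7
s_53 = 5·7 + 0·3 + 13·12 + 9·5 = 15
s_54 = 5·15 + 0·7 + 13·3 + 9·12 = 1
s_55 = 5·1 + 0·15 + 13·7 + 9·3 = 4
s_56 = 5·4 + 0·1 + 13·15 + 9·7 = 6
s_57 = 5·6 + 0·4 + 13·1 + 9·15 = 8
s_58 = 5·8 + 0·6 + 13·4 + 9·1 = 16
s_59 = 5·16 + 0·8 + 13·6 + 9·4 = 7
s_60 = 5·7 + 0·16 + 13·8 + 9·6 = 6
s_61 = 5·6 + 0·7 + 13·16 + 9·8 = 4
s_62 = 5·4 + 0·6 + 13·7 + 9·16 = 0
s_63 = 5·0 + 0·4 + 13·6 + 9·7 = 5
s_64 = 5·5 + 0·0 + 13·4 + 9·6 = 12
s_65 = 5·12 + 0·5 + 13·0 + 9·4 = 11
s_66 = 5·11 + 0·12 + 13·5 + 9·0 = 1
s_67 = 5·1 + 0·11 + 13·12 + 9·5 = 2
s_68 = 5·2 + 0·1 + 13·11 + 9·12 = 6
s_69 = 5·6 + 0·2 + 13·1 + 9·11 = 6
s_70 = 5·6 + 0·6 + 13·2 + 9·1 = 14
s_71 = 5·14 + 0·6 + 13·6 + 9·2 = 13
s_72 = 5·13 + 0·14 + 13·6 + 9·6 = 10
s_73 = 5·10 + 0·13 + 13·14 + 9·6 = 14
s_74 = 5·14 + 0·10 + 13·13 + 9·14 = 8
s_75 = 5·8 + 0·14 + 13·10 + 9·13 = 15
s_76 = 5·15 + 0·8 + 13·14 + 9·10 = 7
s_77 = 5·7 + 0·15 + 13·8 + 9·14 = 10
s_78 = 5·10 + 0·7 + 13·15 + 9·8 = 11
s_79 = 5·11 + 0·10 + 13·7 + 9·15 = 9
s_80 = 5·9 + 0·11 + 13·10 + 9·7 = 0
s_81 = 5·0 + 0·9 + 13·11 + 9·10 = 12
s_82 = 5·12 + 0·0 + 13·9 + 9·11 = 4
s_83 = 5·4 + 0·12 + 13·0 + 9·9 = 16
s_84 = 5·16 + 0·4 + 13·12 + 9·0 = 15
s_85 = 5·15 + 0·16 + 13·4 + 9·12 = 14
s_86 = 5·14 + 0·15 + 13·16 + 9·4 = 8
s_87 = 5·8 + 0·14 + 13·15 + 9·16 = 5
s_88 = 5·5 + 0·8 + 13·14 + 9·15 = 2
s_89 = 5·2 + 0·5 + 13·8 + 9·14 = 2
s_90 = 5·2 + 0·2 + 13·5 + 9·8 = 11
s_91 = 5·11 + 0·2 + 13·2 + 9·5 = 7
s_92 = 5·7 + 0·11 + 13·2 + 9·2 = 11
s_93 = 5·11 + 0·7 + 13·11 + 9·2 = 12
s_94 = 5·12 + 0·11 + 13·7 + 9·11 = 12
s_95 = 5·12 + 0·12 + 13·11 + 9·7 = 11
s_96 = 5·11 + 0·12 + 13·12 + 9·11 = 4
s_97 = 5·4 + 0·11 + 13·12 + 9·12 = 12
s_98 = 5·12 + 0·4 + 13·11 + 9·12 = 5
s_99 = 5·5 + 0·12 + 13·4 + 9·11 = 6
s_100 = 5·6 + 0·5 + 13·12 + 9·4 = 1
s_101 = 5·1 + 0·6 + 13·5 + 9·12 = 8
s_102 = 5·8 + 0·1 + 13·6 + 9·5 = 10
s_103 = 5·10 + 0·8 + 13·1 + 9·6 = 15
s_104 = 5·15 + 0·10 + 13·8 + 9·1 = 1
s_105 = 5·1 + 0·15 + 13·10 + 9·8 = 3
s_106 = 5·3 + 0·1 + 13·15 + 9·10 = 11
s_107 = 5·11 + 0·3 + 13·1 + 9·15 = 16
s_108 = 5·16 + 0·11 + 13·3 + 9·1 = 9
s_109 = 5·9 + 0·16 + 13·11 + 9·3 = 11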